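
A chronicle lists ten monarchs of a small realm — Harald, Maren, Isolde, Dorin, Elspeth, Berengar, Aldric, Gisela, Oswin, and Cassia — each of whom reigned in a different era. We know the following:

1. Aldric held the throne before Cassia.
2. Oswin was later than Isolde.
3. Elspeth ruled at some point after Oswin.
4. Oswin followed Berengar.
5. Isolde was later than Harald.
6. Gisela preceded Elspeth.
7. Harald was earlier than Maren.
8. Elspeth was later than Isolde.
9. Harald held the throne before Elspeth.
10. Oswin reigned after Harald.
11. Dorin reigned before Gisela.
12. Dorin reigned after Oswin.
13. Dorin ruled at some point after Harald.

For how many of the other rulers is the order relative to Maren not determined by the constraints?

Forced before Maren: Harald.
That leaves Aldric, Berengar, Cassia, Dorin, Elspeth, Gisela, Isolde, and Oswin with no forced order relative to Maren — 8.

8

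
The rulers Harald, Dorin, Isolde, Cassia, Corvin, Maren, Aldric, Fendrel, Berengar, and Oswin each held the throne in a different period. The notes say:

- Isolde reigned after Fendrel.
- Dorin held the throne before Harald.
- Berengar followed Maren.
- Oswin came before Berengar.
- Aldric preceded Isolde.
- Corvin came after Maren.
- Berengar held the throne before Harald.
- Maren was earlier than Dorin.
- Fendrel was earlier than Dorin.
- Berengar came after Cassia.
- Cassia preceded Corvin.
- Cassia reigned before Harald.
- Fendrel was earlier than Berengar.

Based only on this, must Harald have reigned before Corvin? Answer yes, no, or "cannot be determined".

No chain of stated constraints runs from Harald to Corvin, and none runs from Corvin to Harald either.
So the relative order of Harald and Corvin is not fixed by the given facts.

cannot be determined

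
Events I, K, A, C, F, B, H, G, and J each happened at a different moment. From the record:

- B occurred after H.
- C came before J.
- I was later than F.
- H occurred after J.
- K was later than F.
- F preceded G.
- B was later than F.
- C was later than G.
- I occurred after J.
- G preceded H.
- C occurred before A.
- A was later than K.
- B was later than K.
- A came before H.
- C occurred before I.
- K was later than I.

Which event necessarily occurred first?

F has a chain of constraints placing it before every other event, so F must be first.

F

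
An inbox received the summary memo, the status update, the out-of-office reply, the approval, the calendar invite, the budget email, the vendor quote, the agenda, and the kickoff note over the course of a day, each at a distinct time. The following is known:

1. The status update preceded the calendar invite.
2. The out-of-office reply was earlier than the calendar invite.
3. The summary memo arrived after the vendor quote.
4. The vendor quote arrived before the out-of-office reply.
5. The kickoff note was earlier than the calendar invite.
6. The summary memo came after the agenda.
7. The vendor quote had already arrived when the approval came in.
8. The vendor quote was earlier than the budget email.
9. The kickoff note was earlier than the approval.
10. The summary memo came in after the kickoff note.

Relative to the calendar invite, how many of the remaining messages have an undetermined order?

4

Forced before the calendar invite: the kickoff note, the out-of-office reply, the status update, and the vendor quote.
That leaves the agenda, the approval, the budget email, and the summary memo with no forced order relative to the calendar invite — 4.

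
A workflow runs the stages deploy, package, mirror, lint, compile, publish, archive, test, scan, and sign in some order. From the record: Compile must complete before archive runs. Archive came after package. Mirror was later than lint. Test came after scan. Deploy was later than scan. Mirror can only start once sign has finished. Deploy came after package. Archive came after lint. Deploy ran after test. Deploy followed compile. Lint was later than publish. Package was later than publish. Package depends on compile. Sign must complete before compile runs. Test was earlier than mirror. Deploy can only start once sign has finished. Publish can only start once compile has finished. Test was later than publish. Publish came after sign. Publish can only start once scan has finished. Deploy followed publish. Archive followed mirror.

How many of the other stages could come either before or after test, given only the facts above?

Forced before test: compile, publish, scan, and sign; forced after test: archive, deploy, and mirror.
That leaves lint and package with no forced order relative to test — 2.

2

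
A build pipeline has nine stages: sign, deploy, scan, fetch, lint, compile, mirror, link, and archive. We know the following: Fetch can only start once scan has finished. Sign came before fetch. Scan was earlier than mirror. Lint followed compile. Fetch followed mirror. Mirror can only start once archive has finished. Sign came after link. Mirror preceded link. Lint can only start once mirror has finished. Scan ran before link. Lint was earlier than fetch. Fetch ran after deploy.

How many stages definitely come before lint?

Directly stated before lint: compile and mirror.
Archive reaches lint via archive → mirror → lint.
Scan reaches lint via scan → mirror → lint.
No chain forces link (or any of the others) ahead of lint.
That's archive, compile, mirror, and scan — 4 in all.

4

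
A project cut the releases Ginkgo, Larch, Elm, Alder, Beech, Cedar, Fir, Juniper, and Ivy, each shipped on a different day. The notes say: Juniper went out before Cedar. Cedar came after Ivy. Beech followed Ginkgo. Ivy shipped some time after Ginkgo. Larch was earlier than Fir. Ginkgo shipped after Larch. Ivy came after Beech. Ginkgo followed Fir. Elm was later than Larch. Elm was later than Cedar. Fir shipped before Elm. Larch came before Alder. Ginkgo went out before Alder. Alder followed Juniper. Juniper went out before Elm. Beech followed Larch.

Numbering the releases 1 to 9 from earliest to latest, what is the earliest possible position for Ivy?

Beech, Fir, Ginkgo, and Larch must all come before Ivy — 4 forced predecessors.
Nothing else is forced ahead of Ivy, so its earliest slot is position 4 + 1 = 5.

5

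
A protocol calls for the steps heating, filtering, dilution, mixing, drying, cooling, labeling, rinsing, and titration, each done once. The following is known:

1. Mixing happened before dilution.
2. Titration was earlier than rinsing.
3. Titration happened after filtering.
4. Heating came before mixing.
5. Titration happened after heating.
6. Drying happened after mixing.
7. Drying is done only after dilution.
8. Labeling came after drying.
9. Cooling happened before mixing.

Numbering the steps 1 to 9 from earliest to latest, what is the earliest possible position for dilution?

4

Cooling, heating, and mixing must all come before dilution — 3 forced predecessors.
Nothing else is forced ahead of dilution, so its earliest slot is position 3 + 1 = 4.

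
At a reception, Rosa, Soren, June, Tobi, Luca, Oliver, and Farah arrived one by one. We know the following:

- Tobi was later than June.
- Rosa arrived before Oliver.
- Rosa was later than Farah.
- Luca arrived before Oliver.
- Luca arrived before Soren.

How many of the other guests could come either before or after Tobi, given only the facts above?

5

Forced before Tobi: June.
That leaves Farah, Luca, Oliver, Rosa, and Soren with no forced order relative to Tobi — 5.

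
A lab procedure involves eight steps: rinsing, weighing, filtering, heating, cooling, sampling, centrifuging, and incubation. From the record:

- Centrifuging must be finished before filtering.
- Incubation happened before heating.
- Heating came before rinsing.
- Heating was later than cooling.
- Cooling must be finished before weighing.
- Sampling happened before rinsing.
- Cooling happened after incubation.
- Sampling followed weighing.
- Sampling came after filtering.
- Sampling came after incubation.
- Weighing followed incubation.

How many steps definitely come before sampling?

Directly stated before sampling: filtering, incubation, and weighing.
Centrifuging reaches sampling via centrifuging → filtering → sampling.
Cooling reaches sampling via cooling → weighing → sampling.
That's centrifuging, cooling, filtering, incubation, and weighing — 5 in all.

5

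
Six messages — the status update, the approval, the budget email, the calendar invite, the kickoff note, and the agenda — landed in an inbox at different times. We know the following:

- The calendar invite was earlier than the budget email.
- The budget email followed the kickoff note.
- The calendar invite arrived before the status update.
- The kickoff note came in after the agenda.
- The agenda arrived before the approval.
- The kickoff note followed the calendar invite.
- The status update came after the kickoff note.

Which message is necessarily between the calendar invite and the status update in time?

the kickoff note

Tracing the constraints gives the calendar invite → the kickoff note → the status update, so the kickoff note sits after the calendar invite and before the status update.
No other message is forced both after the calendar invite and before the status update.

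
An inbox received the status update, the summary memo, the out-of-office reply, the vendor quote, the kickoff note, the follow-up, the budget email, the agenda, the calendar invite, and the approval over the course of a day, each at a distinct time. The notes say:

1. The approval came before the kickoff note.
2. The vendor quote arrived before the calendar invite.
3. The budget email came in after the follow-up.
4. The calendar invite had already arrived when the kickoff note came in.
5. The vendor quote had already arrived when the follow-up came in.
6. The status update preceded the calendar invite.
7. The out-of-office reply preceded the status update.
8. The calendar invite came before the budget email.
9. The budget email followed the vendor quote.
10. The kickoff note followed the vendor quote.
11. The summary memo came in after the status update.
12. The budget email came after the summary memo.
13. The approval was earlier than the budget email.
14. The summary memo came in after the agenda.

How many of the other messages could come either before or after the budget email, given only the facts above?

1

Forced before the budget email: the agenda, the approval, the calendar invite, the follow-up, the out-of-office reply, the status update, the summary memo, and the vendor quote.
That leaves the kickoff note with no forced order relative to the budget email — 1.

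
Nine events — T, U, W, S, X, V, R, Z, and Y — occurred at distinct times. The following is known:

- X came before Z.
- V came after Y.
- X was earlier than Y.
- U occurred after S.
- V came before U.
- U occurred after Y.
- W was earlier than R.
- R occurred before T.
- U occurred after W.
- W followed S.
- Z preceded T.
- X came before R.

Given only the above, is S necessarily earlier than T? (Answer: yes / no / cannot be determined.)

Chain the constraints: S → W → R → T. Each link is directly stated, so S comes before T.

yes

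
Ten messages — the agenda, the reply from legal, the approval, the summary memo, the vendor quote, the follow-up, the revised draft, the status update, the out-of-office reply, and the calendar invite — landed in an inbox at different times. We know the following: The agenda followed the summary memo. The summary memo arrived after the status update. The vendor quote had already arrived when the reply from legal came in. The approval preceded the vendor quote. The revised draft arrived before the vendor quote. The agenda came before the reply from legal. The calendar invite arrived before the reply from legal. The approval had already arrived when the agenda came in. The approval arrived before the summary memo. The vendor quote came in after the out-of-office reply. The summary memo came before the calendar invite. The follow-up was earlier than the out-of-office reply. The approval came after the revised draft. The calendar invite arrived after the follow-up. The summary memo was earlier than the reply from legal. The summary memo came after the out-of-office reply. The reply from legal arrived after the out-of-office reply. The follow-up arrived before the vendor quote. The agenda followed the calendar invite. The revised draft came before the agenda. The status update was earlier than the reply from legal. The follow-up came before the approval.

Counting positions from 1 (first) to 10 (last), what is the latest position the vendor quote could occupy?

9

The vendor quote must come before the reply from legal — 1 message forced after it.
Everything else can be placed before the vendor quote in some valid order, so the vendor quote can sit as late as position 10 − 1 = 9.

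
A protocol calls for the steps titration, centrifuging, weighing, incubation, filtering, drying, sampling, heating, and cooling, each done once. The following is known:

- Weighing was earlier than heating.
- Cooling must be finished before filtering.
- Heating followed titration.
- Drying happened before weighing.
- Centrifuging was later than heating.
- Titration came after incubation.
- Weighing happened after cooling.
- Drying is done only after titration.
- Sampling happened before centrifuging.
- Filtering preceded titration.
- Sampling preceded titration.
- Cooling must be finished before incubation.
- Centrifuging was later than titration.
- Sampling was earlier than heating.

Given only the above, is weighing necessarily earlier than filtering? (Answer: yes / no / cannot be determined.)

Tracing the constraints gives filtering → titration → drying → weighing, so filtering must come before weighing.
That means weighing cannot be before filtering.

no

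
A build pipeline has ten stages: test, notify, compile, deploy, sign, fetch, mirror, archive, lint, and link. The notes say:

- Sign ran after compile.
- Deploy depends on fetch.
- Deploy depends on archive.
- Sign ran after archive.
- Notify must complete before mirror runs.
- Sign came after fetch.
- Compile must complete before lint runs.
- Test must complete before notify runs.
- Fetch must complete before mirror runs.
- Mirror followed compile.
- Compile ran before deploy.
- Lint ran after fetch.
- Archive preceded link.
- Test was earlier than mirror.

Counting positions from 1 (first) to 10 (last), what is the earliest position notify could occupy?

Test must come before notify — 1 forced predecessor.
Nothing else is forced ahead of notify, so its earliest slot is position 1 + 1 = 2.

2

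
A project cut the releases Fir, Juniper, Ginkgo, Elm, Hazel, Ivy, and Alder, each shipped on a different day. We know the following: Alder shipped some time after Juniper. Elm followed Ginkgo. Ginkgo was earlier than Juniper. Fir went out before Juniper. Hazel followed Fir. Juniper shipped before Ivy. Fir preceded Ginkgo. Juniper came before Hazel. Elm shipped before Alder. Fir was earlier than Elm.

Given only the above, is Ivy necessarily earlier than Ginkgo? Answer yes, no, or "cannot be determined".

no

Tracing the constraints gives Ginkgo → Juniper → Ivy, so Ginkgo must come before Ivy.
That means Ivy cannot be before Ginkgo.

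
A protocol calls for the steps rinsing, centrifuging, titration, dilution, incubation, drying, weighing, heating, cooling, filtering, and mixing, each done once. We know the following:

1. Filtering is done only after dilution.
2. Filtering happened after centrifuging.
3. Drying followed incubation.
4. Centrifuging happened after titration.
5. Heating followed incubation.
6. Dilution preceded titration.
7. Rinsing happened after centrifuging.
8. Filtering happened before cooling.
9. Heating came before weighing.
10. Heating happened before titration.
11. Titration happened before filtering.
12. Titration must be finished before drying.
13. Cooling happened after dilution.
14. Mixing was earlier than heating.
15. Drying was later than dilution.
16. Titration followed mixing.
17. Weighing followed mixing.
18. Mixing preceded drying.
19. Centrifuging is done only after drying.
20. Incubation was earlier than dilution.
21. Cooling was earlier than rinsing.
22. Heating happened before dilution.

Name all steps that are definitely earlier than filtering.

Directly stated before filtering: centrifuging, dilution, and titration.
Drying reaches filtering via drying → centrifuging → filtering.
Heating reaches filtering via heating → titration → filtering.
Incubation reaches filtering via incubation → dilution → filtering.
Likewise mixing reaches filtering by chaining the stated constraints.
No chain forces cooling (or any of the others) ahead of filtering.

centrifuging, dilution, drying, heating, incubation, mixing, titration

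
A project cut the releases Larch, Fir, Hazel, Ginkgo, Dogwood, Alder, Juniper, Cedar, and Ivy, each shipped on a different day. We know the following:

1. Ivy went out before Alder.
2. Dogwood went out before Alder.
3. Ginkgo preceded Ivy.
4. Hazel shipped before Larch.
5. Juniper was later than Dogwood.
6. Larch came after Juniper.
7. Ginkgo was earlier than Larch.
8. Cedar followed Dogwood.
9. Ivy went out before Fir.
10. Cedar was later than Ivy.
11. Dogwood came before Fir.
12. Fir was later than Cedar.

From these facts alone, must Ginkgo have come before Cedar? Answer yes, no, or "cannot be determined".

yes

Chain the constraints: Ginkgo → Ivy → Cedar. Each link is directly stated, so Ginkgo comes before Cedar.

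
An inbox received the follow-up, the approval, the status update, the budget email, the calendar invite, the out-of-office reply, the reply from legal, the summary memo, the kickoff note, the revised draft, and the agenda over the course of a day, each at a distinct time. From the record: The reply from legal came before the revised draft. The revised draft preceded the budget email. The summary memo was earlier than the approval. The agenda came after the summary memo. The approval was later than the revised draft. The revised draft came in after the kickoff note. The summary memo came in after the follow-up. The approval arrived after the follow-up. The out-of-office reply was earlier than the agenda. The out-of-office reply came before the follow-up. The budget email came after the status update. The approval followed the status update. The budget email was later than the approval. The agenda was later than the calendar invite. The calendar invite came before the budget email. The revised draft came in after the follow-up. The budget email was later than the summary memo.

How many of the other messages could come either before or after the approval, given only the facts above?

Forced before the approval: the follow-up, the kickoff note, the out-of-office reply, the reply from legal, the revised draft, the status update, and the summary memo; forced after the approval: the budget email.
That leaves the agenda and the calendar invite with no forced order relative to the approval — 2.

2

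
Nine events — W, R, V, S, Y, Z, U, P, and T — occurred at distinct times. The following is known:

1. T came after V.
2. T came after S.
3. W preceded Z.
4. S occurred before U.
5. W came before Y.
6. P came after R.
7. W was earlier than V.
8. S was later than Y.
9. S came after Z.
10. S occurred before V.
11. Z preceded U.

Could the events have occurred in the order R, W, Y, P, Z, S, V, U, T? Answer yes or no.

Check each stated constraint against the proposed order — e.g. S is ahead of T; W is ahead of V. Every pair is in the required order; nothing is violated.

yes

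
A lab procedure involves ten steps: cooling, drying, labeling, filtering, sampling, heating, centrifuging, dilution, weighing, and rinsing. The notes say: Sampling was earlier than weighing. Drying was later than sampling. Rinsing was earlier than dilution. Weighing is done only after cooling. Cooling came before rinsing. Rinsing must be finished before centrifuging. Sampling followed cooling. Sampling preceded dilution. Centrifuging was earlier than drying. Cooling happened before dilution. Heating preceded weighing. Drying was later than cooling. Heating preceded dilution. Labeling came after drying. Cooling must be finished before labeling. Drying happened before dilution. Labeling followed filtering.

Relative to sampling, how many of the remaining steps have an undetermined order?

4

Forced before sampling: cooling; forced after sampling: dilution, drying, labeling, and weighing.
That leaves centrifuging, filtering, heating, and rinsing with no forced order relative to sampling — 4.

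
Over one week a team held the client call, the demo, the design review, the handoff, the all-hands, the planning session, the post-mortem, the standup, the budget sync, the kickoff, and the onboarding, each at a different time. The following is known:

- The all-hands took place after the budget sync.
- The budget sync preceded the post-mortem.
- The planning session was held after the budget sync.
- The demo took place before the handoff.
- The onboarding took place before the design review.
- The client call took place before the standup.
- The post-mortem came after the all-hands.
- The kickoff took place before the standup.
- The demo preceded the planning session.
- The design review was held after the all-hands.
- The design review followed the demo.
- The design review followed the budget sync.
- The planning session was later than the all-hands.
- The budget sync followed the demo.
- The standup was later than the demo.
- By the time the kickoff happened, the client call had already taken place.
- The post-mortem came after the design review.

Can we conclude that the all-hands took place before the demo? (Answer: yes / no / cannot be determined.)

Tracing the constraints gives the demo → the budget sync → the all-hands, so the demo must come before the all-hands.
That means the all-hands cannot be before the demo.

no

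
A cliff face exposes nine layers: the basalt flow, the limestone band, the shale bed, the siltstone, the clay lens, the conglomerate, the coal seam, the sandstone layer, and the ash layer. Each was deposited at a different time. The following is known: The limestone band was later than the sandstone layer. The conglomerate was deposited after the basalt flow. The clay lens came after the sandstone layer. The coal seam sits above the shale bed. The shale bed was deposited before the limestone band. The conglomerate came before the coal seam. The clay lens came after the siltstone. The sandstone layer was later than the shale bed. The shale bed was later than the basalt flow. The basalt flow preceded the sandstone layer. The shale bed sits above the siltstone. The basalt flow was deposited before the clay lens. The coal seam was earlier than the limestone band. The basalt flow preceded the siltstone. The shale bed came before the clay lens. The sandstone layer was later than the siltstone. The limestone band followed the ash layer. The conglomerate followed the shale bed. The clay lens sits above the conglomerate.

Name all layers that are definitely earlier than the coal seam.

Directly stated before the coal seam: the conglomerate and the shale bed.
The basalt flow reaches the coal seam via the basalt flow → the shale bed → the coal seam.
The siltstone reaches the coal seam via the siltstone → the shale bed → the coal seam.
No chain forces the ash layer (or any of the others) ahead of the coal seam.

the basalt flow, the conglomerate, the shale bed, the siltstone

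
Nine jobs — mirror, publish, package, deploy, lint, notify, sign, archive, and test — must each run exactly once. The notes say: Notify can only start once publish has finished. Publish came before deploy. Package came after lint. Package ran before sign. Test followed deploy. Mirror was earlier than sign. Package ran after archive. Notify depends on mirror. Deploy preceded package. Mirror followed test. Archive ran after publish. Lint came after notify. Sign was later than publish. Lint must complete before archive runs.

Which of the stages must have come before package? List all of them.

archive, deploy, lint, mirror, notify, publish, test

Directly stated before package: archive, deploy, and lint.
Mirror reaches package via mirror → notify → lint → package.
Notify reaches package via notify → lint → package.
Publish reaches package via publish → deploy → package.
Likewise test reaches package by chaining the stated constraints.
No chain forces sign ahead of package.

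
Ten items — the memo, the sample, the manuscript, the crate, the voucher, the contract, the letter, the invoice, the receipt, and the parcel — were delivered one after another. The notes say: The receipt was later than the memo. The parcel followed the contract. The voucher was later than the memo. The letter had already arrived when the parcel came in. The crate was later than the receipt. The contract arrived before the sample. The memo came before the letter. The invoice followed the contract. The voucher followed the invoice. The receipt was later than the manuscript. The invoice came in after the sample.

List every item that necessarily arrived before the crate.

Directly stated before the crate: the receipt.
The manuscript reaches the crate via the manuscript → the receipt → the crate.
The memo reaches the crate via the memo → the receipt → the crate.
No chain forces the parcel (or any of the others) ahead of the crate.

the manuscript, the memo, the receipt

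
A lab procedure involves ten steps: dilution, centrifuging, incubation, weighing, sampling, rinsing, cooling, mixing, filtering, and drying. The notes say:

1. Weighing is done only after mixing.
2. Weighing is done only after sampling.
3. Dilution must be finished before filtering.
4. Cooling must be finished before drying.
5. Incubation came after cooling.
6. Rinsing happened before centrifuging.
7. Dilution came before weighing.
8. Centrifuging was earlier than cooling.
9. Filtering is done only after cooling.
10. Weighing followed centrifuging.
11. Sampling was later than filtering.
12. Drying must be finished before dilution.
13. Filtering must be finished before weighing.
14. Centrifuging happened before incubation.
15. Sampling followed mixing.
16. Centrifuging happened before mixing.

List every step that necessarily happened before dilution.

centrifuging, cooling, drying, rinsing

Directly stated before dilution: drying.
Centrifuging reaches dilution via centrifuging → cooling → drying → dilution.
Cooling reaches dilution via cooling → drying → dilution.
Rinsing reaches dilution via rinsing → centrifuging → cooling → drying → dilution.
No chain forces sampling (or any of the others) ahead of dilution.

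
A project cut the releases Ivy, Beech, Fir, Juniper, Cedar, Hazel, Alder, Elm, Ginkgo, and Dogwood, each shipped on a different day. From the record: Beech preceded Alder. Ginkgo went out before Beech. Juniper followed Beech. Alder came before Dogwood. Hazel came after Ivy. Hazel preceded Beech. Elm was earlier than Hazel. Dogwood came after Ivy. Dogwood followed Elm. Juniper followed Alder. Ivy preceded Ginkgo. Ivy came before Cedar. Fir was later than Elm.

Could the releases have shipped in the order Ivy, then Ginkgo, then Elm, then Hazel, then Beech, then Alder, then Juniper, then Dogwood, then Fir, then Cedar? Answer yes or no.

Check each stated constraint against the proposed order — e.g. Ivy is ahead of Dogwood; Ivy is ahead of Cedar. Every pair is in the required order; nothing is violated.

yes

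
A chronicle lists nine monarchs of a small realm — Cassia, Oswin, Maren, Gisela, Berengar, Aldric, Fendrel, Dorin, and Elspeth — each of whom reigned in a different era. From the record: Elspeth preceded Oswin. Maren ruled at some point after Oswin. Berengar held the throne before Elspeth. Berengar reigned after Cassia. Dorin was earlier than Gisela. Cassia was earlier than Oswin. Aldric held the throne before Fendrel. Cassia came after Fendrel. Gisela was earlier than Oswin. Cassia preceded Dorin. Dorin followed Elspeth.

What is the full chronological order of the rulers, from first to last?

The constraints fix every adjacent pair, so only one ordering works:
Aldric → Fendrel → Cassia → Berengar → Elspeth → Dorin → Gisela → Oswin → Maren.

Aldric, Fendrel, Cassia, Berengar, Elspeth, Dorin, Gisela, Oswin, Maren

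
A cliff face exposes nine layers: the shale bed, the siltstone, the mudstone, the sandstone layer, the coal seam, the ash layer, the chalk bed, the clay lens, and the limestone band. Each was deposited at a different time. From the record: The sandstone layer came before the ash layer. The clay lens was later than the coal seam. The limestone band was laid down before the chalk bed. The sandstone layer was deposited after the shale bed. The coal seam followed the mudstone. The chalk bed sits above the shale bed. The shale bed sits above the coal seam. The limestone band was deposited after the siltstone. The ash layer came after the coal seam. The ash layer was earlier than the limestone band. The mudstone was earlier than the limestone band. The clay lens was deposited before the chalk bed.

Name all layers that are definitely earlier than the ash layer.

the coal seam, the mudstone, the sandstone layer, the shale bed

Directly stated before the ash layer: the coal seam and the sandstone layer.
The mudstone reaches the ash layer via the mudstone → the coal seam → the ash layer.
The shale bed reaches the ash layer via the shale bed → the sandstone layer → the ash layer.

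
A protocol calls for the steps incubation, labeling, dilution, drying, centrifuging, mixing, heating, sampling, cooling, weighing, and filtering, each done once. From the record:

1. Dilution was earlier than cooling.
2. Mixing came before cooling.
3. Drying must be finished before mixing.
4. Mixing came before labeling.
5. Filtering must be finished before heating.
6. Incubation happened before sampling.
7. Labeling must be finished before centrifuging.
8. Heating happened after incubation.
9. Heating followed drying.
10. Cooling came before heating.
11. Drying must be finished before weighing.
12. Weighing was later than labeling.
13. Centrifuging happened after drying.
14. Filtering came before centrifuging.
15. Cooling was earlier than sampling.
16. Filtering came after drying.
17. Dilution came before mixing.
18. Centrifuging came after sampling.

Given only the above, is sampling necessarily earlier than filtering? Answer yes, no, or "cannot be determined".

cannot be determined

No chain of stated constraints runs from sampling to filtering, and none runs from filtering to sampling either.
So the relative order of sampling and filtering is not fixed by the given facts.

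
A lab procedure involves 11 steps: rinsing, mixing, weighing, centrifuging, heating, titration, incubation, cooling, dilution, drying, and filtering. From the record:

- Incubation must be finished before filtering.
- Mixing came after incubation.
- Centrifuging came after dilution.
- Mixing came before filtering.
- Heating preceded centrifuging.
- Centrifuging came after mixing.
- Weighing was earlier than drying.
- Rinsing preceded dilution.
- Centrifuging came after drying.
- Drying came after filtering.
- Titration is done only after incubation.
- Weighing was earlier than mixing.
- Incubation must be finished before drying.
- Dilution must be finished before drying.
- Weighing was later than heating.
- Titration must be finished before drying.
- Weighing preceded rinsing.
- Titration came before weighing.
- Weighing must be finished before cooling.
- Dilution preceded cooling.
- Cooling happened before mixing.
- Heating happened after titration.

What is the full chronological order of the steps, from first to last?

incubation, titration, heating, weighing, rinsing, dilution, cooling, mixing, filtering, drying, centrifuging

The constraints fix every adjacent pair, so only one ordering works:
incubation → titration → heating → weighing → rinsing → dilution → cooling → mixing → filtering → drying → centrifuging.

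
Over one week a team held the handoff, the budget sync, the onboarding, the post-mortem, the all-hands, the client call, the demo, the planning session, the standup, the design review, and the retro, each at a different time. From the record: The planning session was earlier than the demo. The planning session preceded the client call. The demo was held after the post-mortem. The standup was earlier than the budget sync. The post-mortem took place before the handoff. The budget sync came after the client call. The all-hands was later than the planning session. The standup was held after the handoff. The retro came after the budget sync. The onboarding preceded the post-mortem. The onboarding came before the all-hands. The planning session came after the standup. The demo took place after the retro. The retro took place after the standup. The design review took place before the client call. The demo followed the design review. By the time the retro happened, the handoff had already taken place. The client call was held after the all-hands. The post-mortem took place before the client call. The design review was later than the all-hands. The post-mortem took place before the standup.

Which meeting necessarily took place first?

The onboarding has a chain of constraints placing it before every other meeting, so the onboarding must be first.

the onboarding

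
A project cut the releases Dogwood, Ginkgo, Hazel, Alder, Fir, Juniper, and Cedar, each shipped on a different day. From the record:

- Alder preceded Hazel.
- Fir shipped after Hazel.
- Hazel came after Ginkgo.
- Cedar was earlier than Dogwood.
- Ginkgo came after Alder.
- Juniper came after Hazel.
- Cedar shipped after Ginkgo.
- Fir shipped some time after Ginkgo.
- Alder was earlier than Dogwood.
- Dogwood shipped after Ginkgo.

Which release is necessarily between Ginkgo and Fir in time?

Tracing the constraints gives Ginkgo → Hazel → Fir, so Hazel sits after Ginkgo and before Fir.
No other release is forced both after Ginkgo and before Fir.

Hazel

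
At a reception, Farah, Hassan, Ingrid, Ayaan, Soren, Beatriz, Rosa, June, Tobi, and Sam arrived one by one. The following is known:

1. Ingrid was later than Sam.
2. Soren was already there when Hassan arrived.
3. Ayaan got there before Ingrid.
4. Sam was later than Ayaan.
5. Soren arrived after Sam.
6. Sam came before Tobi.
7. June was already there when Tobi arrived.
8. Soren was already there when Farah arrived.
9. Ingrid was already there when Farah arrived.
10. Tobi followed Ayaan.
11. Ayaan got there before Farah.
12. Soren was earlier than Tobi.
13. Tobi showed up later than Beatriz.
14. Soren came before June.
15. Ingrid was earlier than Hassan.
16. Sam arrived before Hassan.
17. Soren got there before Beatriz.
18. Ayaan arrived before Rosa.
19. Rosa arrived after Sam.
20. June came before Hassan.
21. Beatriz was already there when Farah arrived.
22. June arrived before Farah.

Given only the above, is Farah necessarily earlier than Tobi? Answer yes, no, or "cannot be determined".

cannot be determined

No chain of stated constraints runs from Farah to Tobi, and none runs from Tobi to Farah either.
So the relative order of Farah and Tobi is not fixed by the given facts.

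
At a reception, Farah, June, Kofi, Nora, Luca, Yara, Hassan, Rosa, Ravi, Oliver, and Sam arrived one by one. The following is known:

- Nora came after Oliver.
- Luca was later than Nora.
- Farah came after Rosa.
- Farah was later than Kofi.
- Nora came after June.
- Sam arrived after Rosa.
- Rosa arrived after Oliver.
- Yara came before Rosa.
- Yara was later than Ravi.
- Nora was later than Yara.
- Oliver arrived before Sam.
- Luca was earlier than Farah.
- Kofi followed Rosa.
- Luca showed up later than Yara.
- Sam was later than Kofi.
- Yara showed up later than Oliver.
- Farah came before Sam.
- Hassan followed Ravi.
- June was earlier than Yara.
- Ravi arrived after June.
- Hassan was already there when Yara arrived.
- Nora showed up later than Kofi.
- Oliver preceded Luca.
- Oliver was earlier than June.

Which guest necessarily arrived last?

Every other guest has a chain of constraints placing them before Sam, so Sam is last.

Sam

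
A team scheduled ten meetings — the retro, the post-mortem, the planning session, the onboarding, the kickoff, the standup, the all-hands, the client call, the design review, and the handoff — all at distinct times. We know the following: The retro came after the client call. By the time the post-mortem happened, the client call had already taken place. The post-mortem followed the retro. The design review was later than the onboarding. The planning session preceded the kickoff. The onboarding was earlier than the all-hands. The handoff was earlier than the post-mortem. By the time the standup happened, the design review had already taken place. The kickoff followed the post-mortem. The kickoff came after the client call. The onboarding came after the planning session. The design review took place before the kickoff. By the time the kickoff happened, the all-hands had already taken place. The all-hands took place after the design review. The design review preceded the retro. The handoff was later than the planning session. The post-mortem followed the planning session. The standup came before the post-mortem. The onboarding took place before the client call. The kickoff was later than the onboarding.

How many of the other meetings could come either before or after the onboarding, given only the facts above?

1

Forced before the onboarding: the planning session; forced after the onboarding: the all-hands, the client call, the design review, the kickoff, the post-mortem, the retro, and the standup.
That leaves the handoff with no forced order relative to the onboarding — 1.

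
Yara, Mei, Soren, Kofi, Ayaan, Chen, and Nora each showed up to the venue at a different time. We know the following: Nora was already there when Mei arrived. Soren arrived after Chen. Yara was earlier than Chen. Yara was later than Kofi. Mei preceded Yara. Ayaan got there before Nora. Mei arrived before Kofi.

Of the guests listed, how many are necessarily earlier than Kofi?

3

Directly stated before Kofi: Mei.
Ayaan reaches Kofi via Ayaan → Nora → Mei → Kofi.
Nora reaches Kofi via Nora → Mei → Kofi.
No chain forces Chen (or any of the others) ahead of Kofi.
That's Ayaan, Mei, and Nora — 3 in all.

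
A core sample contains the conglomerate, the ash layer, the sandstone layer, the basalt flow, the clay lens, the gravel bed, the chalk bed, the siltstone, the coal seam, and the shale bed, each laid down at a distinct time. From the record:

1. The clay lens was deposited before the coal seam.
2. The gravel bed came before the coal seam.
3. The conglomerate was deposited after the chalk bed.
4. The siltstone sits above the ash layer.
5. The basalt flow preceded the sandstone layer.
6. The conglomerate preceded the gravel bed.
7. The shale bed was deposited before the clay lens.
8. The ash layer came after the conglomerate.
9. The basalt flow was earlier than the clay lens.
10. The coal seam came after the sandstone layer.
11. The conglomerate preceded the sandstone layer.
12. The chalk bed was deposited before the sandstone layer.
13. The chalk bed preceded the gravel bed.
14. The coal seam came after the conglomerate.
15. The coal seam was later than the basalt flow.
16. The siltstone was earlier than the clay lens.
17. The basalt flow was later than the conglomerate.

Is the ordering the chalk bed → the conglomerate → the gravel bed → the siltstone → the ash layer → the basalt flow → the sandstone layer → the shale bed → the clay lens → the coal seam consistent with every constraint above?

The constraints require the ash layer before the siltstone, but in the proposed sequence the siltstone appears ahead of the ash layer. That one violation is enough.

no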